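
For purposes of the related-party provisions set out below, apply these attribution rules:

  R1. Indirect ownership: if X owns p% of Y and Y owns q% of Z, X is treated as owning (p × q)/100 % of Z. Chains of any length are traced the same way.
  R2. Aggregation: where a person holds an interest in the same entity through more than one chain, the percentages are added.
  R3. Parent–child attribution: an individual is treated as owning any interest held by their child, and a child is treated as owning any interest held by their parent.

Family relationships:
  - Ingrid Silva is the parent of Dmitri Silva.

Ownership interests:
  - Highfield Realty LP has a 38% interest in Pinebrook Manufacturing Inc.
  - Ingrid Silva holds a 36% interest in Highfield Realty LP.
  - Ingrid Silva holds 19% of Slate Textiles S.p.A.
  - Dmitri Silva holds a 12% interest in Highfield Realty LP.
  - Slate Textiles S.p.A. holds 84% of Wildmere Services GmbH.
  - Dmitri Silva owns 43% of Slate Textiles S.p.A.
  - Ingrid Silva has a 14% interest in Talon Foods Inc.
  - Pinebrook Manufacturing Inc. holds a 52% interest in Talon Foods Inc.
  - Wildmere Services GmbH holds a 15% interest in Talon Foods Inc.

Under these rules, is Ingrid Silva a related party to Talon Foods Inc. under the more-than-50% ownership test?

No

By parent–child attribution (R3), Ingrid Silva is treated as also owning Dmitri Silva's interest in Slate Textiles S.p.A, giving 19% + 43% = 62%.
By parent–child attribution (R3), Ingrid Silva is treated as also owning Dmitri Silva's interest in Highfield Realty LP, giving 36% + 12% = 48%.
Chain via Slate Textiles S.p.A. → Wildmere Services GmbH (R1): 62% × 84% × 15% = 7.812% of Talon Foods Inc.
Chain via Highfield Realty LP → Pinebrook Manufacturing Inc. (R1): 48% × 38% × 52% = 9.4848% of Talon Foods Inc.
Direct interest in Talon Foods Inc: 14%.
Aggregating (R2): 7.812% + 9.4848% + 14% = 31.2968%.
31.2968% does not exceed the 50% threshold, so Ingrid is not a related party to Talon Foods Inc.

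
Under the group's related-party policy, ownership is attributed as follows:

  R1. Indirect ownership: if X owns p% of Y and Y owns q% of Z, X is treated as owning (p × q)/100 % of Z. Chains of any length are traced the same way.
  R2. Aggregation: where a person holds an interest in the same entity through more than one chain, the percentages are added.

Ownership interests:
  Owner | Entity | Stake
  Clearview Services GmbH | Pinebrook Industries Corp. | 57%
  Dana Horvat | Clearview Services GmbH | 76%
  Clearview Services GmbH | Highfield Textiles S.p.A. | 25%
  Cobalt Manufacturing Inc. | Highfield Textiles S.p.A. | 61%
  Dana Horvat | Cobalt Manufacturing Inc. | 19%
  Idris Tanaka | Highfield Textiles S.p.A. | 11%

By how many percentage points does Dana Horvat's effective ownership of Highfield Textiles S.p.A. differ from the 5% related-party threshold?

25.59

Chain via Clearview Services GmbH (R1): 76% × 25% = 19% of Highfield Textiles S.p.A.
Chain via Cobalt Manufacturing Inc. (R1): 19% × 61% = 11.59% of Highfield Textiles S.p.A.
Aggregating (R2): 19% + 11.59% = 30.59%.
30.59% exceeds the 5% threshold by 25.59 percentage points.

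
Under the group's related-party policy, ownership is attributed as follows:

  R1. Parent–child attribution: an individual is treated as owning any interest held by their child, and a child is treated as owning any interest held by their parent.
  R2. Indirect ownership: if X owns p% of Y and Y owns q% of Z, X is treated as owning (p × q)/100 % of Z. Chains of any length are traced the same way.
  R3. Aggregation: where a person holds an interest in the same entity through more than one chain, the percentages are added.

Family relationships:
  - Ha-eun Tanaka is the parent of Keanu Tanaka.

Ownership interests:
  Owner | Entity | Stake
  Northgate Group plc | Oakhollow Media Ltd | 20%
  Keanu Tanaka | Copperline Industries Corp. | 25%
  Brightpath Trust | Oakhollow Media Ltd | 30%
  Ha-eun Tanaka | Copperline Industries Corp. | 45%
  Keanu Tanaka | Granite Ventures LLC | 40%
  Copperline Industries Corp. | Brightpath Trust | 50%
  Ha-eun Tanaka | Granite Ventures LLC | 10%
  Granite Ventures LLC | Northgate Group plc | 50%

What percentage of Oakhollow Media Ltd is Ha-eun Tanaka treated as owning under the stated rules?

15.5%

By parent–child attribution (R1), Ha-eun Tanaka is treated as also owning Keanu Tanaka's interest in Granite Ventures LLC, giving 10% + 40% = 50%.
By parent–child attribution (R1), Ha-eun Tanaka is treated as also owning Keanu Tanaka's interest in Copperline Industries Corp, giving 45% + 25% = 70%.
Chain via Granite Ventures LLC → Northgate Group plc (R2): 50% × 50% × 20% = 5% of Oakhollow Media Ltd.
Chain via Copperline Industries Corp. → Brightpath Trust (R2): 70% × 50% × 30% = 10.5% of Oakhollow Media Ltd.
Aggregating (R3): 5% + 10.5% = 15.5%.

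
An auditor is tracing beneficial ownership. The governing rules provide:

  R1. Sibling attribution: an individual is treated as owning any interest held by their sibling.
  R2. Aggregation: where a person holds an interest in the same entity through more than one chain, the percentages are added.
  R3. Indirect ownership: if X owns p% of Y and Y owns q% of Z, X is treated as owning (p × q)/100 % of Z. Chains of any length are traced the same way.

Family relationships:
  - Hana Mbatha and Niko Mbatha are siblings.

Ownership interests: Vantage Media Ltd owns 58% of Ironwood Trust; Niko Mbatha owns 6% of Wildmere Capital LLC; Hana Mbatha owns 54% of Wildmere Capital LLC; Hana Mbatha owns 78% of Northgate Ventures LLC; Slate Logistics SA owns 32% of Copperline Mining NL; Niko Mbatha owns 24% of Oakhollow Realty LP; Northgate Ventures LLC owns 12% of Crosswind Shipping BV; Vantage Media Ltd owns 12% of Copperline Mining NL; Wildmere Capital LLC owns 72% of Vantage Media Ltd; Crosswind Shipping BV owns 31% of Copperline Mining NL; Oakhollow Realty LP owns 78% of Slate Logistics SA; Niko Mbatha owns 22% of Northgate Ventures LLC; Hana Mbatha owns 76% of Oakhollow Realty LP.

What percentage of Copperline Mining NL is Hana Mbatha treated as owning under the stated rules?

33.864%

By sibling attribution (R1), Hana Mbatha is treated as also owning Niko Mbatha's interest in Wildmere Capital LLC, giving 54% + 6% = 60%.
By sibling attribution (R1), Hana Mbatha is treated as also owning Niko Mbatha's interest in Oakhollow Realty LP, giving 76% + 24% = 100%.
By sibling attribution (R1), Hana Mbatha is treated as also owning Niko Mbatha's interest in Northgate Ventures LLC, giving 78% + 22% = 100%.
Chain via Wildmere Capital LLC → Vantage Media Ltd (R3): 60% × 72% × 12% = 5.184% of Copperline Mining NL.
Chain via Oakhollow Realty LP → Slate Logistics SA (R3): 100% × 78% × 32% = 24.96% of Copperline Mining NL.
Chain via Northgate Ventures LLC → Crosswind Shipping BV (R3): 100% × 12% × 31% = 3.72% of Copperline Mining NL.
Aggregating (R2): 5.184% + 24.96% + 3.72% = 33.864%.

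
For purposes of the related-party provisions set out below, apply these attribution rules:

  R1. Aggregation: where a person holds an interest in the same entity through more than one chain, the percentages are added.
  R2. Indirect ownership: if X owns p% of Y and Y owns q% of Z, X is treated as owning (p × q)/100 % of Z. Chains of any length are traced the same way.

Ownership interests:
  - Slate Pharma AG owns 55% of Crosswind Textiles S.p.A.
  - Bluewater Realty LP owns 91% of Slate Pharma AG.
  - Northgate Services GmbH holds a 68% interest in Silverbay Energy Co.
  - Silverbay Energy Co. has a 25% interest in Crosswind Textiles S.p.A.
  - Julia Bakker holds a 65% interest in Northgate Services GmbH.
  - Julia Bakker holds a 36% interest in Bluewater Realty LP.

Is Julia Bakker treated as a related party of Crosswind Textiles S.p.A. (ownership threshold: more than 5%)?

Yes

Chain via Bluewater Realty LP → Slate Pharma AG (R2): 36% × 91% × 55% = 18.018% of Crosswind Textiles S.p.A.
Chain via Northgate Services GmbH → Silverbay Energy Co. (R2): 65% × 68% × 25% = 11.05% of Crosswind Textiles S.p.A.
Aggregating (R1): 18.018% + 11.05% = 29.068%.
29.068% exceeds the 5% threshold, so Julia is a related party to Crosswind Textiles S.p.A.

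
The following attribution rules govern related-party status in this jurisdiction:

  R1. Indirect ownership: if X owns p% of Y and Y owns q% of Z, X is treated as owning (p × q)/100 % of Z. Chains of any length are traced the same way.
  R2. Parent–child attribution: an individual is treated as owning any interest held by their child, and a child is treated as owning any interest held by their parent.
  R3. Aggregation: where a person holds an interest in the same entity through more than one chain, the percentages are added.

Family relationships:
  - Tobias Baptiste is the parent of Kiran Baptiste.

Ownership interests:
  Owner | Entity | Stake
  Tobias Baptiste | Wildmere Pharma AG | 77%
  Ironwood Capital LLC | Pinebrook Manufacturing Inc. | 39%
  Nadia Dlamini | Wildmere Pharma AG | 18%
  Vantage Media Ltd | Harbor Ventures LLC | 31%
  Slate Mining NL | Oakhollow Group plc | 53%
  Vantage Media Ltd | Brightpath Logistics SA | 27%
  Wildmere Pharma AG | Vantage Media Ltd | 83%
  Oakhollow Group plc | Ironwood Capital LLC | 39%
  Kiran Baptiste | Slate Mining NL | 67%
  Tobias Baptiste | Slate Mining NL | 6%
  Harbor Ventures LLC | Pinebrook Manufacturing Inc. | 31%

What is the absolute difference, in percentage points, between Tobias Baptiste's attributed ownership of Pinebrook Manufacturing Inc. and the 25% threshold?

12.9735

By parent–child attribution (R2), Tobias Baptiste is treated as also owning Kiran Baptiste's interest in Slate Mining NL, giving 6% + 67% = 73%.
Chain via Slate Mining NL → Oakhollow Group plc → Ironwood Capital LLC (R1): 73% × 53% × 39% × 39% = 5.884749% of Pinebrook Manufacturing Inc.
Chain via Wildmere Pharma AG → Vantage Media Ltd → Harbor Ventures LLC (R1): 77% × 83% × 31% × 31% = 6.141751% of Pinebrook Manufacturing Inc.
Aggregating (R3): 5.884749% + 6.141751% = 12.0265%.
12.0265% falls short of the 25% threshold by 12.9735 percentage points.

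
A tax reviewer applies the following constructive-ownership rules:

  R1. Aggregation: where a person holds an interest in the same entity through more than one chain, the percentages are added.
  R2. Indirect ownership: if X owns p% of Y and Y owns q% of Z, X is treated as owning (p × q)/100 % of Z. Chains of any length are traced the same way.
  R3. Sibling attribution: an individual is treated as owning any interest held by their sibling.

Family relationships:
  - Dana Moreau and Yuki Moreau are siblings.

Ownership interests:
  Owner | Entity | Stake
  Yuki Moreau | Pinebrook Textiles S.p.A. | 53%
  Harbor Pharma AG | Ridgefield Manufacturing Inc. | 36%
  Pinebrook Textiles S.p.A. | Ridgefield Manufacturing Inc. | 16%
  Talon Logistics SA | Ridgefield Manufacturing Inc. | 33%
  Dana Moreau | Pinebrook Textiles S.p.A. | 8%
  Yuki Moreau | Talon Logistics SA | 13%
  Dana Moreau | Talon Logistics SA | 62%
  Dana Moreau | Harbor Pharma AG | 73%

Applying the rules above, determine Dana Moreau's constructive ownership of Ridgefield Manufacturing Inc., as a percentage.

By sibling attribution (R3), Dana Moreau is treated as also owning Yuki Moreau's interest in Talon Logistics SA, giving 62% + 13% = 75%.
By sibling attribution (R3), Dana Moreau is treated as also owning Yuki Moreau's interest in Pinebrook Textiles S.p.A, giving 8% + 53% = 61%.
Chain via Talon Logistics SA (R2): 75% × 33% = 24.75% of Ridgefield Manufacturing Inc.
Chain via Pinebrook Textiles S.p.A. (R2): 61% × 16% = 9.76% of Ridgefield Manufacturing Inc.
Chain via Harbor Pharma AG (R2): 73% × 36% = 26.28% of Ridgefield Manufacturing Inc.
Aggregating (R1): 24.75% + 9.76% + 26.28% = 60.79%.

60.79%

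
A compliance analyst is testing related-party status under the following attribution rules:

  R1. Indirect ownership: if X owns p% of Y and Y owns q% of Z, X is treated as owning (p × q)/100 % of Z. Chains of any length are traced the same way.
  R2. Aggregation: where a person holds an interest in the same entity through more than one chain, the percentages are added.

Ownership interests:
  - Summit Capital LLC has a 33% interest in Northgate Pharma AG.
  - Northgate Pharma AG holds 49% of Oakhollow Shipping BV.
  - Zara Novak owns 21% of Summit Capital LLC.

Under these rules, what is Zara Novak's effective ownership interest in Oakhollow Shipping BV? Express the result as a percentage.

Chain via Summit Capital LLC → Northgate Pharma AG (R1): 21% × 33% × 49% = 3.3957% of Oakhollow Shipping BV.

3.3957%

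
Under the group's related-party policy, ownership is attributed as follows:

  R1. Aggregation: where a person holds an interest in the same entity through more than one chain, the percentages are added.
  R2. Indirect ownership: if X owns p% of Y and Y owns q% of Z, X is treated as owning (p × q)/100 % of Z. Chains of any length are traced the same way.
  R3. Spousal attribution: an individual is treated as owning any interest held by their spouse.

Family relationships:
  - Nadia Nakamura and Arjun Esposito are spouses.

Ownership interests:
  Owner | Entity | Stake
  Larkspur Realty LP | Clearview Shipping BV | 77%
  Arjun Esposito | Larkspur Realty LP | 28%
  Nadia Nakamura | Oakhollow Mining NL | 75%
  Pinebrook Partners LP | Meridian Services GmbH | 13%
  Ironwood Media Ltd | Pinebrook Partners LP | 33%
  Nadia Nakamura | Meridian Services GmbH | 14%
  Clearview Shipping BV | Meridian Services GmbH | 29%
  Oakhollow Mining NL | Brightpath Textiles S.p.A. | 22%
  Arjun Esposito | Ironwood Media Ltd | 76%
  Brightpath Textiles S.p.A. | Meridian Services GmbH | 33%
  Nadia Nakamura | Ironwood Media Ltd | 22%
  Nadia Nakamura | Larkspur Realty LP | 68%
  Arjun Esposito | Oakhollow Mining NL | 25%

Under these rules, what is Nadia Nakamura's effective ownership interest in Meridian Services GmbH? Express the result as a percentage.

46.901%

By spousal attribution (R3), Nadia Nakamura is treated as also owning Arjun Esposito's interest in Ironwood Media Ltd, giving 22% + 76% = 98%.
By spousal attribution (R3), Nadia Nakamura is treated as also owning Arjun Esposito's interest in Oakhollow Mining NL, giving 75% + 25% = 100%.
By spousal attribution (R3), Nadia Nakamura is treated as also owning Arjun Esposito's interest in Larkspur Realty LP, giving 68% + 28% = 96%.
Chain via Ironwood Media Ltd → Pinebrook Partners LP (R2): 98% × 33% × 13% = 4.2042% of Meridian Services GmbH.
Chain via Oakhollow Mining NL → Brightpath Textiles S.p.A. (R2): 100% × 22% × 33% = 7.26% of Meridian Services GmbH.
Chain via Larkspur Realty LP → Clearview Shipping BV (R2): 96% × 77% × 29% = 21.4368% of Meridian Services GmbH.
Direct interest in Meridian Services GmbH: 14%.
Aggregating (R1): 4.2042% + 7.26% + 21.4368% + 14% = 46.901%.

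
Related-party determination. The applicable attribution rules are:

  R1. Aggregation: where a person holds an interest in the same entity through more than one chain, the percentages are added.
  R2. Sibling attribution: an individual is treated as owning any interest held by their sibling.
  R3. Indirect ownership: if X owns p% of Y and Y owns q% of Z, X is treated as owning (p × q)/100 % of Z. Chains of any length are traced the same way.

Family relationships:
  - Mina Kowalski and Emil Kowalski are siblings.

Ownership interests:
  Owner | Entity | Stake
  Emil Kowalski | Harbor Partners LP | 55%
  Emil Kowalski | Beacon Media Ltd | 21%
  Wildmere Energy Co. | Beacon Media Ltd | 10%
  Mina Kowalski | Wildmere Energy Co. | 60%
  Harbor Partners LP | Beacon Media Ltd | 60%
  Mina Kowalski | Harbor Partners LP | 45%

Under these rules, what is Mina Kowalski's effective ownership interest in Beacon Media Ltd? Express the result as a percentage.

87%

By sibling attribution (R2), Mina Kowalski is treated as also owning Emil Kowalski's interest in Harbor Partners LP, giving 45% + 55% = 100%.
By sibling attribution (R2), Mina Kowalski is treated as owning Emil Kowalski's 21% interest in Beacon Media Ltd.
Chain via Wildmere Energy Co. (R3): 60% × 10% = 6% of Beacon Media Ltd.
Chain via Harbor Partners LP (R3): 100% × 60% = 60% of Beacon Media Ltd.
Direct interest in Beacon Media Ltd: 21%.
Aggregating (R1): 6% + 60% + 21% = 87%.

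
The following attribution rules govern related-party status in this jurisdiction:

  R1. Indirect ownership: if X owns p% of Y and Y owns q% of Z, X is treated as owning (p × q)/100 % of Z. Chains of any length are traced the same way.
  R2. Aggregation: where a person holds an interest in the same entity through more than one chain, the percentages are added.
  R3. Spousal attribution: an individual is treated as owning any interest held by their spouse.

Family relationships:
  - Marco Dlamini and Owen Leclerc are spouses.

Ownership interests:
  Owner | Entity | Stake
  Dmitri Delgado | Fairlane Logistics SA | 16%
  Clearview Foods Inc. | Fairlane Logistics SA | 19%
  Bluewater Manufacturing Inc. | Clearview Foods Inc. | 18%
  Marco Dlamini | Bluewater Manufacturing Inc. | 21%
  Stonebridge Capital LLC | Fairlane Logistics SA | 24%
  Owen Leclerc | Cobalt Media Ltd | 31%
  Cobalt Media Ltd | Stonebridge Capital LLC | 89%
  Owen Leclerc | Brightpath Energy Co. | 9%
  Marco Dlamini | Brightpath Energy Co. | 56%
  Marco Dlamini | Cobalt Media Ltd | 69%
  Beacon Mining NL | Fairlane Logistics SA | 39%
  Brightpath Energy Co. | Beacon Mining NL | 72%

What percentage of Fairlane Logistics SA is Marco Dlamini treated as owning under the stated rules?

By spousal attribution (R3), Marco Dlamini is treated as also owning Owen Leclerc's interest in Cobalt Media Ltd, giving 69% + 31% = 100%.
By spousal attribution (R3), Marco Dlamini is treated as also owning Owen Leclerc's interest in Brightpath Energy Co, giving 56% + 9% = 65%.
Chain via Cobalt Media Ltd → Stonebridge Capital LLC (R1): 100% × 89% × 24% = 21.36% of Fairlane Logistics SA.
Chain via Brightpath Energy Co. → Beacon Mining NL (R1): 65% × 72% × 39% = 18.252% of Fairlane Logistics SA.
Chain via Bluewater Manufacturing Inc. → Clearview Foods Inc. (R1): 21% × 18% × 19% = 0.7182% of Fairlane Logistics SA.
Aggregating (R2): 21.36% + 18.252% + 0.7182% = 40.3302%.

40.3302%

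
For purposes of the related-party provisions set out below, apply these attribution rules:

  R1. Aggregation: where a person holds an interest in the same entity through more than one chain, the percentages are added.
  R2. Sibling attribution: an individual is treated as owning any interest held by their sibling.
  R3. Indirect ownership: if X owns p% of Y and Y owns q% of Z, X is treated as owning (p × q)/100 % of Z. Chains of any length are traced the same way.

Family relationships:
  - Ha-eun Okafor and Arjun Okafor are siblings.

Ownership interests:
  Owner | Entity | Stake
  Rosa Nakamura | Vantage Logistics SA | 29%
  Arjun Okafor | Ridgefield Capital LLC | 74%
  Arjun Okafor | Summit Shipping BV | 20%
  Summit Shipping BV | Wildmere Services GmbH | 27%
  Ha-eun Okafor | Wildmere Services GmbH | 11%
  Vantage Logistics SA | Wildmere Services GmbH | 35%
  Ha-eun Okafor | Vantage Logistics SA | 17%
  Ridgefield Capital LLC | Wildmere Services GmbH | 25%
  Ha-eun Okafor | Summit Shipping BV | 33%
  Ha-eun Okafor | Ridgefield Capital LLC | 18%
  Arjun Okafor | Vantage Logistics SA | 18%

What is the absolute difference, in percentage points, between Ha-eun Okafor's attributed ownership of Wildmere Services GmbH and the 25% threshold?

35.56

By sibling attribution (R2), Ha-eun Okafor is treated as also owning Arjun Okafor's interest in Summit Shipping BV, giving 33% + 20% = 53%.
By sibling attribution (R2), Ha-eun Okafor is treated as also owning Arjun Okafor's interest in Ridgefield Capital LLC, giving 18% + 74% = 92%.
By sibling attribution (R2), Ha-eun Okafor is treated as also owning Arjun Okafor's interest in Vantage Logistics SA, giving 17% + 18% = 35%.
Chain via Summit Shipping BV (R3): 53% × 27% = 14.31% of Wildmere Services GmbH.
Chain via Ridgefield Capital LLC (R3): 92% × 25% = 23% of Wildmere Services GmbH.
Chain via Vantage Logistics SA (R3): 35% × 35% = 12.25% of Wildmere Services GmbH.
Direct interest in Wildmere Services GmbH: 11%.
Aggregating (R1): 14.31% + 23% + 12.25% + 11% = 60.56%.
60.56% exceeds the 25% threshold by 35.56 percentage points.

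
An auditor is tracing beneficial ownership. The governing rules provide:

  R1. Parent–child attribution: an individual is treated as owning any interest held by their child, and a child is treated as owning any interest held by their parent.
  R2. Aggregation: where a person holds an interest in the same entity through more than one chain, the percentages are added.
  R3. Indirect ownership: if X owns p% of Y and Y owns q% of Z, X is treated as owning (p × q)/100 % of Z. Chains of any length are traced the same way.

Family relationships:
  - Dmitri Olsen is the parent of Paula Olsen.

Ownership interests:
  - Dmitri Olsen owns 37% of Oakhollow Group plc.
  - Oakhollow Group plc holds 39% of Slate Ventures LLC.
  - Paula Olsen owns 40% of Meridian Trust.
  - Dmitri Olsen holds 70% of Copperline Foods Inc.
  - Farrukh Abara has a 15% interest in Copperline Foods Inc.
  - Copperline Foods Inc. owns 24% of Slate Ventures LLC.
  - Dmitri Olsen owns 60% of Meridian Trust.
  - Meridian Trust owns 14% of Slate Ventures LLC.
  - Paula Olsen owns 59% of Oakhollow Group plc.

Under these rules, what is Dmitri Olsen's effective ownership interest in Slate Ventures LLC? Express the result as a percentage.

68.24%

By parent–child attribution (R1), Dmitri Olsen is treated as also owning Paula Olsen's interest in Oakhollow Group plc, giving 37% + 59% = 96%.
By parent–child attribution (R1), Dmitri Olsen is treated as also owning Paula Olsen's interest in Meridian Trust, giving 60% + 40% = 100%.
Chain via Copperline Foods Inc. (R3): 70% × 24% = 16.8% of Slate Ventures LLC.
Chain via Oakhollow Group plc (R3): 96% × 39% = 37.44% of Slate Ventures LLC.
Chain via Meridian Trust (R3): 100% × 14% = 14% of Slate Ventures LLC.
Aggregating (R2): 16.8% + 37.44% + 14% = 68.24%.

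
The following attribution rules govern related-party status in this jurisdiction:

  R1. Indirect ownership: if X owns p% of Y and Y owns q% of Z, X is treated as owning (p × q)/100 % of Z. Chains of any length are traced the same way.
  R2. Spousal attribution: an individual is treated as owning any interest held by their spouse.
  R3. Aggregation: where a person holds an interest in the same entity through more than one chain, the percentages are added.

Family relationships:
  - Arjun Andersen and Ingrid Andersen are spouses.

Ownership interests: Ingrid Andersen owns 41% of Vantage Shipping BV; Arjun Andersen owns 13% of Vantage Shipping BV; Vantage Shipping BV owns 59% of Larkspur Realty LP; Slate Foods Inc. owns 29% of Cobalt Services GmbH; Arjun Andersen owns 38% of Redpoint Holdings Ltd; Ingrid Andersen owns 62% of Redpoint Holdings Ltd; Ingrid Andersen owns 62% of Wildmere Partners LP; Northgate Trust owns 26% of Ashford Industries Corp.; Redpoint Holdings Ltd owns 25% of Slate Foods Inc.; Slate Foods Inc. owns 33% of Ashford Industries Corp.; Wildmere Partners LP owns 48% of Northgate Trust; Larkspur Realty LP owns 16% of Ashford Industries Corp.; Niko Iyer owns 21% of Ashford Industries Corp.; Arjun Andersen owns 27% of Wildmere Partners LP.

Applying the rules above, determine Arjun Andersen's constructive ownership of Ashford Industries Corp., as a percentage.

By spousal attribution (R2), Arjun Andersen is treated as also owning Ingrid Andersen's interest in Vantage Shipping BV, giving 13% + 41% = 54%.
By spousal attribution (R2), Arjun Andersen is treated as also owning Ingrid Andersen's interest in Wildmere Partners LP, giving 27% + 62% = 89%.
By spousal attribution (R2), Arjun Andersen is treated as also owning Ingrid Andersen's interest in Redpoint Holdings Ltd, giving 38% + 62% = 100%.
Chain via Vantage Shipping BV → Larkspur Realty LP (R1): 54% × 59% × 16% = 5.0976% of Ashford Industries Corp.
Chain via Wildmere Partners LP → Northgate Trust (R1): 89% × 48% × 26% = 11.1072% of Ashford Industries Corp.
Chain via Redpoint Holdings Ltd → Slate Foods Inc. (R1): 100% × 25% × 33% = 8.25% of Ashford Industries Corp.
Aggregating (R3): 5.0976% + 11.1072% + 8.25% = 24.4548%.

24.4548%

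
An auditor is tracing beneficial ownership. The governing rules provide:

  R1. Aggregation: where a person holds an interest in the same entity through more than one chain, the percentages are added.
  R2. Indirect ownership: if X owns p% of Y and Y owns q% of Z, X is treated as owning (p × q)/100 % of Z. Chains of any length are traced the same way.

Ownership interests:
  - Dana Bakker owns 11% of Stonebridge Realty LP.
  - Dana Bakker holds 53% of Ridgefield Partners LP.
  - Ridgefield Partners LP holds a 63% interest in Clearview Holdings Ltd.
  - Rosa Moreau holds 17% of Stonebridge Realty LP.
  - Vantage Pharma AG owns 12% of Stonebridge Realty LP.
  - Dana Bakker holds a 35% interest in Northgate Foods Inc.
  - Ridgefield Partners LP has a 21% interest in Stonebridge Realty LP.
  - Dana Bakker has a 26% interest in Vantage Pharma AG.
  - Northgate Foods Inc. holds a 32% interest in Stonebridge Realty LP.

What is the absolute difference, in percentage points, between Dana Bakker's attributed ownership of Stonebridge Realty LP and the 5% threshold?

Chain via Northgate Foods Inc. (R2): 35% × 32% = 11.2% of Stonebridge Realty LP.
Chain via Ridgefield Partners LP (R2): 53% × 21% = 11.13% of Stonebridge Realty LP.
Chain via Vantage Pharma AG (R2): 26% × 12% = 3.12% of Stonebridge Realty LP.
Direct interest in Stonebridge Realty LP: 11%.
Aggregating (R1): 11.2% + 11.13% + 3.12% + 11% = 36.45%.
36.45% exceeds the 5% threshold by 31.45 percentage points.

31.45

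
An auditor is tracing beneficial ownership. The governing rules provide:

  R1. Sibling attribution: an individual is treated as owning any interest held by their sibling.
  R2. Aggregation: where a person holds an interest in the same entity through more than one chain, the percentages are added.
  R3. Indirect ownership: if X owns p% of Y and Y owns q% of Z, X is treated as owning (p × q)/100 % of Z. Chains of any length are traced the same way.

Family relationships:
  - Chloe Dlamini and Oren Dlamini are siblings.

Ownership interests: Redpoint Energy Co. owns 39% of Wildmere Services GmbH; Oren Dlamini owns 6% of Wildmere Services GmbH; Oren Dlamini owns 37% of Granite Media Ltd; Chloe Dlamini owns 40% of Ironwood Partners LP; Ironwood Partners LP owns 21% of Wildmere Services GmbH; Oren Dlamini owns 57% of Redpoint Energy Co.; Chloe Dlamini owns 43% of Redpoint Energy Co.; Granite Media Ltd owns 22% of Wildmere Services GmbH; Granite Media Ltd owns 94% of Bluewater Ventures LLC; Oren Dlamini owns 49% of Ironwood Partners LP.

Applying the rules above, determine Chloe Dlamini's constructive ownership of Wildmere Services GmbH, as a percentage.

By sibling attribution (R1), Chloe Dlamini is treated as also owning Oren Dlamini's interest in Redpoint Energy Co, giving 43% + 57% = 100%.
By sibling attribution (R1), Chloe Dlamini is treated as also owning Oren Dlamini's interest in Ironwood Partners LP, giving 40% + 49% = 89%.
By sibling attribution (R1), Chloe Dlamini is treated as owning Oren Dlamini's 37% interest in Granite Media Ltd.
By sibling attribution (R1), Chloe Dlamini is treated as owning Oren Dlamini's 6% interest in Wildmere Services GmbH.
Chain via Redpoint Energy Co. (R3): 100% × 39% = 39% of Wildmere Services GmbH.
Chain via Ironwood Partners LP (R3): 89% × 21% = 18.69% of Wildmere Services GmbH.
Chain via Granite Media Ltd (R3): 37% × 22% = 8.14% of Wildmere Services GmbH.
Direct interest in Wildmere Services GmbH: 6%.
Aggregating (R2): 39% + 18.69% + 8.14% + 6% = 71.83%.

71.83%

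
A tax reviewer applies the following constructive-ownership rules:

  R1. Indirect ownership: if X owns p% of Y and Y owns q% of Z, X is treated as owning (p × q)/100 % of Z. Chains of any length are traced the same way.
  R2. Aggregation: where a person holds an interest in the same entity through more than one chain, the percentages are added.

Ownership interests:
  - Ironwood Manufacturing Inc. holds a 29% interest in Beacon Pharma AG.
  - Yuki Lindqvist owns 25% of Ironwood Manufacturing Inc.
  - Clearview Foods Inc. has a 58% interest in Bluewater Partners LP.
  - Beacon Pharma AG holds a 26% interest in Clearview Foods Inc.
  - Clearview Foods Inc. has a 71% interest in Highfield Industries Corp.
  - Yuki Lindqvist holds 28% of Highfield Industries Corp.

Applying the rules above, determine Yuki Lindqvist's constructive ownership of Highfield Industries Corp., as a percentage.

29.33835%

Chain via Ironwood Manufacturing Inc. → Beacon Pharma AG → Clearview Foods Inc. (R1): 25% × 29% × 26% × 71% = 1.33835% of Highfield Industries Corp.
Direct interest in Highfield Industries Corp: 28%.
Aggregating (R2): 1.33835% + 28% = 29.33835%.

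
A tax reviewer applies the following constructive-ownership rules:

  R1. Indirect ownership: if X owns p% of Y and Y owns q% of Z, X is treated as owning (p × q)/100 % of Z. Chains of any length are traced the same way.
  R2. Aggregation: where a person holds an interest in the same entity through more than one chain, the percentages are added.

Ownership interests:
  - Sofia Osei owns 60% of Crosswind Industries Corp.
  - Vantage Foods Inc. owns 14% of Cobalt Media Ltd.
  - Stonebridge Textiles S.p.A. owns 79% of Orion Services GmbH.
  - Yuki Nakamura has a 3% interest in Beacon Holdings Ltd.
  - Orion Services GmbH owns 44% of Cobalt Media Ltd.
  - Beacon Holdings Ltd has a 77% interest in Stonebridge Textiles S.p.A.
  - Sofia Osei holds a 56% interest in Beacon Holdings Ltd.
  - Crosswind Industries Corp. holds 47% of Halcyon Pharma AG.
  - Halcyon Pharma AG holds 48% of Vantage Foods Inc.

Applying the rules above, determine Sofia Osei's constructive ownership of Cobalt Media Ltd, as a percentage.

Chain via Beacon Holdings Ltd → Stonebridge Textiles S.p.A. → Orion Services GmbH (R1): 56% × 77% × 79% × 44% = 14.988512% of Cobalt Media Ltd.
Chain via Crosswind Industries Corp. → Halcyon Pharma AG → Vantage Foods Inc. (R1): 60% × 47% × 48% × 14% = 1.89504% of Cobalt Media Ltd.
Aggregating (R2): 14.988512% + 1.89504% = 16.883552%.

16.883552%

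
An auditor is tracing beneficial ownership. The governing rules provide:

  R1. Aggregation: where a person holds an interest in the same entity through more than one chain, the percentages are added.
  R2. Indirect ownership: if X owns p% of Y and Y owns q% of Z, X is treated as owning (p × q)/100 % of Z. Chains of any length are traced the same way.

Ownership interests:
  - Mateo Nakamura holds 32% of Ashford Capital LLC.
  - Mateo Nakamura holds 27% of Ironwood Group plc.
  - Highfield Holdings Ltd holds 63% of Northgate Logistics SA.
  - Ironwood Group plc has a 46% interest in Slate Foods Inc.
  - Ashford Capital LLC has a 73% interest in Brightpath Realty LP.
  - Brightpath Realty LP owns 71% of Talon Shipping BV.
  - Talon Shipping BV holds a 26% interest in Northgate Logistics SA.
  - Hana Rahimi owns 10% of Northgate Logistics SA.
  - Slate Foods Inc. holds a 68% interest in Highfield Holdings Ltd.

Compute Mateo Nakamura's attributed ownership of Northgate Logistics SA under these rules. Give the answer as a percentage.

9.632984%

Chain via Ironwood Group plc → Slate Foods Inc. → Highfield Holdings Ltd (R2): 27% × 46% × 68% × 63% = 5.320728% of Northgate Logistics SA.
Chain via Ashford Capital LLC → Brightpath Realty LP → Talon Shipping BV (R2): 32% × 73% × 71% × 26% = 4.312256% of Northgate Logistics SA.
Aggregating (R1): 5.320728% + 4.312256% = 9.632984%.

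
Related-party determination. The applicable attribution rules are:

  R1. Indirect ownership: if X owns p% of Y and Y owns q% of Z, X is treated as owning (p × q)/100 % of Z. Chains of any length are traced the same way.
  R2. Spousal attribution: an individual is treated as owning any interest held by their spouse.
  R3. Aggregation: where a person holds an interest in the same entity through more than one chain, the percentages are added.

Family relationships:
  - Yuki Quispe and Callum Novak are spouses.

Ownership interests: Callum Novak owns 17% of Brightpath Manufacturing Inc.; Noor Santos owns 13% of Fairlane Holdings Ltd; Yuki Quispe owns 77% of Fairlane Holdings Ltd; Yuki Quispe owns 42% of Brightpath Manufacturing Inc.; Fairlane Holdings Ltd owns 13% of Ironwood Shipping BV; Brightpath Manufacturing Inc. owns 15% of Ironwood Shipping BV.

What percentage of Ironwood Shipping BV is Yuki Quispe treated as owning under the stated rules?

18.86%

By spousal attribution (R2), Yuki Quispe is treated as also owning Callum Novak's interest in Brightpath Manufacturing Inc, giving 42% + 17% = 59%.
Chain via Brightpath Manufacturing Inc. (R1): 59% × 15% = 8.85% of Ironwood Shipping BV.
Chain via Fairlane Holdings Ltd (R1): 77% × 13% = 10.01% of Ironwood Shipping BV.
Aggregating (R3): 8.85% + 10.01% = 18.86%.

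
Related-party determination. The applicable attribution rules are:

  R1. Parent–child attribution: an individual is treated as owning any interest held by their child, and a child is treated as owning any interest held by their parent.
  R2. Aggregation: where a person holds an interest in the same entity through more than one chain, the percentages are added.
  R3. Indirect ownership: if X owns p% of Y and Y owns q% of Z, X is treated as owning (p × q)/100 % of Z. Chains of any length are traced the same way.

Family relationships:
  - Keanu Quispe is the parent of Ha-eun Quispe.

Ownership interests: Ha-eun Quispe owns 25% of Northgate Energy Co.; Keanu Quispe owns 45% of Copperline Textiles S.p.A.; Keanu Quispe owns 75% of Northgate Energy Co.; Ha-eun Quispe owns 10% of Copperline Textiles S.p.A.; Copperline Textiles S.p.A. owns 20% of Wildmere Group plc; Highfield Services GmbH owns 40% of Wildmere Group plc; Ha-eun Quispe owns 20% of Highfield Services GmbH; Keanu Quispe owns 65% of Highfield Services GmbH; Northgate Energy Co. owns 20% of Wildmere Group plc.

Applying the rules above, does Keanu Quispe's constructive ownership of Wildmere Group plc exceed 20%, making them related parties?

By parent–child attribution (R1), Keanu Quispe is treated as also owning Ha-eun Quispe's interest in Northgate Energy Co, giving 75% + 25% = 100%.
By parent–child attribution (R1), Keanu Quispe is treated as also owning Ha-eun Quispe's interest in Highfield Services GmbH, giving 65% + 20% = 85%.
By parent–child attribution (R1), Keanu Quispe is treated as also owning Ha-eun Quispe's interest in Copperline Textiles S.p.A, giving 45% + 10% = 55%.
Chain via Northgate Energy Co. (R3): 100% × 20% = 20% of Wildmere Group plc.
Chain via Highfield Services GmbH (R3): 85% × 40% = 34% of Wildmere Group plc.
Chain via Copperline Textiles S.p.A. (R3): 55% × 20% = 11% of Wildmere Group plc.
Aggregating (R2): 20% + 34% + 11% = 65%.
65% exceeds the 20% threshold, so Keanu is a related party to Wildmere Group plc.

Yes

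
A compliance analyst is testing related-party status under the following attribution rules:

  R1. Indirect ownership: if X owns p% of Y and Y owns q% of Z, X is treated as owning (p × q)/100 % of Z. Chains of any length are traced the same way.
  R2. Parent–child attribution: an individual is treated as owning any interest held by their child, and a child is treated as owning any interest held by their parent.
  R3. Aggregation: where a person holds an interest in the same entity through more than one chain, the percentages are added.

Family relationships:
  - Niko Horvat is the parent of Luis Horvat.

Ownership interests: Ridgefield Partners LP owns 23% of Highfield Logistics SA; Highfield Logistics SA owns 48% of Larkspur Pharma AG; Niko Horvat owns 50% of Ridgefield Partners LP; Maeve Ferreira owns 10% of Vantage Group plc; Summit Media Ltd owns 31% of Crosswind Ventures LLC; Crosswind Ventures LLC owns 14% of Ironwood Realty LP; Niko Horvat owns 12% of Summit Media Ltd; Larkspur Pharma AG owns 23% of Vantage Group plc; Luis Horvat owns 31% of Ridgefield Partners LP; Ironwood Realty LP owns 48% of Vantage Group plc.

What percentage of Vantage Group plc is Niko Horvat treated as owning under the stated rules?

2.306736%

By parent–child attribution (R2), Niko Horvat is treated as also owning Luis Horvat's interest in Ridgefield Partners LP, giving 50% + 31% = 81%.
Chain via Summit Media Ltd → Crosswind Ventures LLC → Ironwood Realty LP (R1): 12% × 31% × 14% × 48% = 0.249984% of Vantage Group plc.
Chain via Ridgefield Partners LP → Highfield Logistics SA → Larkspur Pharma AG (R1): 81% × 23% × 48% × 23% = 2.056752% of Vantage Group plc.
Aggregating (R3): 0.249984% + 2.056752% = 2.306736%.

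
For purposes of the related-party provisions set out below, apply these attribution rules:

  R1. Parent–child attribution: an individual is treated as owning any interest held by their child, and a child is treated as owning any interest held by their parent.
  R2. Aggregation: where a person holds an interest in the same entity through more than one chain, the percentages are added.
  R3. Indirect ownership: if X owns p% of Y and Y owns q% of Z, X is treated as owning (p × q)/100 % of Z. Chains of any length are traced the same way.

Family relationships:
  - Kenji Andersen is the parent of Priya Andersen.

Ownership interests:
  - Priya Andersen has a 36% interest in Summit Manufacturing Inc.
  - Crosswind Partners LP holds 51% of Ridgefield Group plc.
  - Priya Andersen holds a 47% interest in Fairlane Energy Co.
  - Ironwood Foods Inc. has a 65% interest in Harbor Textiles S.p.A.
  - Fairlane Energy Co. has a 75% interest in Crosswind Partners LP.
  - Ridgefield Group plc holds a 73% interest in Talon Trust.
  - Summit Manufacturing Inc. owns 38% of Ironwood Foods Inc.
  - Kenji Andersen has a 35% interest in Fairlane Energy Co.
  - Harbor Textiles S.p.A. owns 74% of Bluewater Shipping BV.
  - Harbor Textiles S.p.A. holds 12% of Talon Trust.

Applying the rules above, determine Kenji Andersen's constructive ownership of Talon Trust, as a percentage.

23.96349%

By parent–child attribution (R1), Kenji Andersen is treated as also owning Priya Andersen's interest in Fairlane Energy Co, giving 35% + 47% = 82%.
By parent–child attribution (R1), Kenji Andersen is treated as owning Priya Andersen's 36% interest in Summit Manufacturing Inc.
Chain via Fairlane Energy Co. → Crosswind Partners LP → Ridgefield Group plc (R3): 82% × 75% × 51% × 73% = 22.89645% of Talon Trust.
Chain via Summit Manufacturing Inc. → Ironwood Foods Inc. → Harbor Textiles S.p.A. (R3): 36% × 38% × 65% × 12% = 1.06704% of Talon Trust.
Aggregating (R2): 22.89645% + 1.06704% = 23.96349%.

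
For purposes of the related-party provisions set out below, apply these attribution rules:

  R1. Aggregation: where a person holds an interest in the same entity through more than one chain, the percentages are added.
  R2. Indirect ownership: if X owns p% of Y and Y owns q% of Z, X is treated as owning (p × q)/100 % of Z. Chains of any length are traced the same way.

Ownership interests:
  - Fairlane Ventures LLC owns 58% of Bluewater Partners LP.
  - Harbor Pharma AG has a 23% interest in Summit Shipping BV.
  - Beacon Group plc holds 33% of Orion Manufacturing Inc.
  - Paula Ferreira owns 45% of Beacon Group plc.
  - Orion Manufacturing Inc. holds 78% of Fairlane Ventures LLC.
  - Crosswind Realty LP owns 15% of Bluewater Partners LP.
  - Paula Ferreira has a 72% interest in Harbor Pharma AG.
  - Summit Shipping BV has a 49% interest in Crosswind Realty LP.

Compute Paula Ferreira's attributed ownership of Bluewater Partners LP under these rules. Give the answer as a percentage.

Chain via Harbor Pharma AG → Summit Shipping BV → Crosswind Realty LP (R2): 72% × 23% × 49% × 15% = 1.21716% of Bluewater Partners LP.
Chain via Beacon Group plc → Orion Manufacturing Inc. → Fairlane Ventures LLC (R2): 45% × 33% × 78% × 58% = 6.71814% of Bluewater Partners LP.
Aggregating (R1): 1.21716% + 6.71814% = 7.9353%.

7.9353%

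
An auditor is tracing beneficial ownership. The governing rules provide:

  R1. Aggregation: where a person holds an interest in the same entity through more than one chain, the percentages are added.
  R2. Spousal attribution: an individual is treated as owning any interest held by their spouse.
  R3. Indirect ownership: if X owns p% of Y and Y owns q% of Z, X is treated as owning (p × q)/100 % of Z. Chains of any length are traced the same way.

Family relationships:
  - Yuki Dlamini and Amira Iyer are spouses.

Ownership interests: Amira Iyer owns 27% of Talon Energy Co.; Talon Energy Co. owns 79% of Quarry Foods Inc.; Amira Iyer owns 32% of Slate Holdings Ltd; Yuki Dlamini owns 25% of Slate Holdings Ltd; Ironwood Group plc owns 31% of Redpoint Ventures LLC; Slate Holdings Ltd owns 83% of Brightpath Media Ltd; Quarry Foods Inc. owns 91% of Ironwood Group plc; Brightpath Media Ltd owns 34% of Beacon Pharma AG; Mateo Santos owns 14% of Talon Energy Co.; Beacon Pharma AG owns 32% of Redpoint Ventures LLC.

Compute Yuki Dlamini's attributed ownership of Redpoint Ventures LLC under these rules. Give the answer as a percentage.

By spousal attribution (R2), Yuki Dlamini is treated as also owning Amira Iyer's interest in Slate Holdings Ltd, giving 25% + 32% = 57%.
By spousal attribution (R2), Yuki Dlamini is treated as owning Amira Iyer's 27% interest in Talon Energy Co.
Chain via Slate Holdings Ltd → Brightpath Media Ltd → Beacon Pharma AG (R3): 57% × 83% × 34% × 32% = 5.147328% of Redpoint Ventures LLC.
Chain via Talon Energy Co. → Quarry Foods Inc. → Ironwood Group plc (R3): 27% × 79% × 91% × 31% = 6.017193% of Redpoint Ventures LLC.
Aggregating (R1): 5.147328% + 6.017193% = 11.164521%.

11.164521%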